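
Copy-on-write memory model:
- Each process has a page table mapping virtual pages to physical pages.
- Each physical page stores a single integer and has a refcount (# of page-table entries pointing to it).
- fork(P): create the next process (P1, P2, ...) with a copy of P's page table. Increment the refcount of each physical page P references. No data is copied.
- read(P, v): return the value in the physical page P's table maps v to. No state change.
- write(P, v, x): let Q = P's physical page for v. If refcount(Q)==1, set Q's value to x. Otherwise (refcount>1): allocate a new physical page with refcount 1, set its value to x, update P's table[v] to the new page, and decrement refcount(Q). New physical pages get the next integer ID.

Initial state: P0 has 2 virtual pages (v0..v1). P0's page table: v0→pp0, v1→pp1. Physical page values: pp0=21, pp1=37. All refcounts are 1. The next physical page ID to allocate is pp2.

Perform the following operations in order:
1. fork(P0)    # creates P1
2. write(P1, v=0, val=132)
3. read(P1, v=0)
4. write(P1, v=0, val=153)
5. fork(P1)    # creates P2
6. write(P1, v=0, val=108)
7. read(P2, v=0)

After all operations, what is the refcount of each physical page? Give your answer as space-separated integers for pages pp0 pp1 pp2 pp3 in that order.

Op 1: fork(P0) -> P1. 2 ppages; refcounts: pp0:2 pp1:2
Op 2: write(P1, v0, 132). refcount(pp0)=2>1 -> COPY to pp2. 3 ppages; refcounts: pp0:1 pp1:2 pp2:1
Op 3: read(P1, v0) -> 132. No state change.
Op 4: write(P1, v0, 153). refcount(pp2)=1 -> write in place. 3 ppages; refcounts: pp0:1 pp1:2 pp2:1
Op 5: fork(P1) -> P2. 3 ppages; refcounts: pp0:1 pp1:3 pp2:2
Op 6: write(P1, v0, 108). refcount(pp2)=2>1 -> COPY to pp3. 4 ppages; refcounts: pp0:1 pp1:3 pp2:1 pp3:1
Op 7: read(P2, v0) -> 153. No state change.

Answer: 1 3 1 1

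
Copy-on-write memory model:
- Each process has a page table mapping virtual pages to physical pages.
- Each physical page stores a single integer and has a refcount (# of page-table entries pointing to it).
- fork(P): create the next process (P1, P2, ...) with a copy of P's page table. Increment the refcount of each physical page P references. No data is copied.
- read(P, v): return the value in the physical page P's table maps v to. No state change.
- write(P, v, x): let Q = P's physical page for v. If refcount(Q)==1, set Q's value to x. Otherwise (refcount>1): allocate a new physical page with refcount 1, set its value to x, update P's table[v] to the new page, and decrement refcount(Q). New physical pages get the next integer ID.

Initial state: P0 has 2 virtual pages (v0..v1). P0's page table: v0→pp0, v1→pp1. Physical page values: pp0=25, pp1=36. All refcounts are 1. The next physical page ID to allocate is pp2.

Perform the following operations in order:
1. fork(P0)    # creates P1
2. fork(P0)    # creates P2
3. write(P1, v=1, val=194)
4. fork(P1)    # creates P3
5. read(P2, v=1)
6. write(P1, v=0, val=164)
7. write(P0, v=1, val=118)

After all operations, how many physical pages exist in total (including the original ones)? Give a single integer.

Answer: 5

Derivation:
Op 1: fork(P0) -> P1. 2 ppages; refcounts: pp0:2 pp1:2
Op 2: fork(P0) -> P2. 2 ppages; refcounts: pp0:3 pp1:3
Op 3: write(P1, v1, 194). refcount(pp1)=3>1 -> COPY to pp2. 3 ppages; refcounts: pp0:3 pp1:2 pp2:1
Op 4: fork(P1) -> P3. 3 ppages; refcounts: pp0:4 pp1:2 pp2:2
Op 5: read(P2, v1) -> 36. No state change.
Op 6: write(P1, v0, 164). refcount(pp0)=4>1 -> COPY to pp3. 4 ppages; refcounts: pp0:3 pp1:2 pp2:2 pp3:1
Op 7: write(P0, v1, 118). refcount(pp1)=2>1 -> COPY to pp4. 5 ppages; refcounts: pp0:3 pp1:1 pp2:2 pp3:1 pp4:1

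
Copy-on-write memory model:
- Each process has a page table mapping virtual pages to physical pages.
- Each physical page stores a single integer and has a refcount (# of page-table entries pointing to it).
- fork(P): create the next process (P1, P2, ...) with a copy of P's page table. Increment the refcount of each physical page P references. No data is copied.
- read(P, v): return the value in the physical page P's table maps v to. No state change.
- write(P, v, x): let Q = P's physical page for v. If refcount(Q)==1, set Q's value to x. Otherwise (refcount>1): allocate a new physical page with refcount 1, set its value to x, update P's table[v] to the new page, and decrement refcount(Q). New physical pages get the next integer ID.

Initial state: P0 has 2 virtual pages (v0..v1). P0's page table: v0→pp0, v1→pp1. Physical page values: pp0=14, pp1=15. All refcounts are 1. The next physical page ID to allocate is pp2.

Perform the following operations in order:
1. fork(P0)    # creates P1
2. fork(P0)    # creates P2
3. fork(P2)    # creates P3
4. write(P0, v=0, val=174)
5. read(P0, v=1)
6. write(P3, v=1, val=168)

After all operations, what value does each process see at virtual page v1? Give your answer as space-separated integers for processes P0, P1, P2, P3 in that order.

Answer: 15 15 15 168

Derivation:
Op 1: fork(P0) -> P1. 2 ppages; refcounts: pp0:2 pp1:2
Op 2: fork(P0) -> P2. 2 ppages; refcounts: pp0:3 pp1:3
Op 3: fork(P2) -> P3. 2 ppages; refcounts: pp0:4 pp1:4
Op 4: write(P0, v0, 174). refcount(pp0)=4>1 -> COPY to pp2. 3 ppages; refcounts: pp0:3 pp1:4 pp2:1
Op 5: read(P0, v1) -> 15. No state change.
Op 6: write(P3, v1, 168). refcount(pp1)=4>1 -> COPY to pp3. 4 ppages; refcounts: pp0:3 pp1:3 pp2:1 pp3:1
P0: v1 -> pp1 = 15
P1: v1 -> pp1 = 15
P2: v1 -> pp1 = 15
P3: v1 -> pp3 = 168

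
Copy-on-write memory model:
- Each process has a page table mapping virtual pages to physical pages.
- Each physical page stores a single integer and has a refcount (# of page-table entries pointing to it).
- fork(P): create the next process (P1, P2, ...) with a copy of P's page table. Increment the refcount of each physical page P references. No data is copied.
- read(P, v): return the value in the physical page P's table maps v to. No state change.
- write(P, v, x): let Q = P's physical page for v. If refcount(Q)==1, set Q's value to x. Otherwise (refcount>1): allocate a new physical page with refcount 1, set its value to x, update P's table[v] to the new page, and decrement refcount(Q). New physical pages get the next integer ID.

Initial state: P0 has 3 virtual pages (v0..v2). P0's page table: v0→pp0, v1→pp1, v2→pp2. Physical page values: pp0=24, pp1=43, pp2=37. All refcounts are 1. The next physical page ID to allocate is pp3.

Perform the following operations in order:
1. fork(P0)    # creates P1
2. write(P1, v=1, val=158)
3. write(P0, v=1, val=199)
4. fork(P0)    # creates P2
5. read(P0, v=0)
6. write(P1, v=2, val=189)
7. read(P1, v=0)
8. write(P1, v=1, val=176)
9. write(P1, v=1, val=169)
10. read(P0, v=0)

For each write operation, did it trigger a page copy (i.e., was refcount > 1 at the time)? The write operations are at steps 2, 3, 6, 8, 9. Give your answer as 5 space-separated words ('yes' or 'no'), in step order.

Op 1: fork(P0) -> P1. 3 ppages; refcounts: pp0:2 pp1:2 pp2:2
Op 2: write(P1, v1, 158). refcount(pp1)=2>1 -> COPY to pp3. 4 ppages; refcounts: pp0:2 pp1:1 pp2:2 pp3:1
Op 3: write(P0, v1, 199). refcount(pp1)=1 -> write in place. 4 ppages; refcounts: pp0:2 pp1:1 pp2:2 pp3:1
Op 4: fork(P0) -> P2. 4 ppages; refcounts: pp0:3 pp1:2 pp2:3 pp3:1
Op 5: read(P0, v0) -> 24. No state change.
Op 6: write(P1, v2, 189). refcount(pp2)=3>1 -> COPY to pp4. 5 ppages; refcounts: pp0:3 pp1:2 pp2:2 pp3:1 pp4:1
Op 7: read(P1, v0) -> 24. No state change.
Op 8: write(P1, v1, 176). refcount(pp3)=1 -> write in place. 5 ppages; refcounts: pp0:3 pp1:2 pp2:2 pp3:1 pp4:1
Op 9: write(P1, v1, 169). refcount(pp3)=1 -> write in place. 5 ppages; refcounts: pp0:3 pp1:2 pp2:2 pp3:1 pp4:1
Op 10: read(P0, v0) -> 24. No state change.

yes no yes no no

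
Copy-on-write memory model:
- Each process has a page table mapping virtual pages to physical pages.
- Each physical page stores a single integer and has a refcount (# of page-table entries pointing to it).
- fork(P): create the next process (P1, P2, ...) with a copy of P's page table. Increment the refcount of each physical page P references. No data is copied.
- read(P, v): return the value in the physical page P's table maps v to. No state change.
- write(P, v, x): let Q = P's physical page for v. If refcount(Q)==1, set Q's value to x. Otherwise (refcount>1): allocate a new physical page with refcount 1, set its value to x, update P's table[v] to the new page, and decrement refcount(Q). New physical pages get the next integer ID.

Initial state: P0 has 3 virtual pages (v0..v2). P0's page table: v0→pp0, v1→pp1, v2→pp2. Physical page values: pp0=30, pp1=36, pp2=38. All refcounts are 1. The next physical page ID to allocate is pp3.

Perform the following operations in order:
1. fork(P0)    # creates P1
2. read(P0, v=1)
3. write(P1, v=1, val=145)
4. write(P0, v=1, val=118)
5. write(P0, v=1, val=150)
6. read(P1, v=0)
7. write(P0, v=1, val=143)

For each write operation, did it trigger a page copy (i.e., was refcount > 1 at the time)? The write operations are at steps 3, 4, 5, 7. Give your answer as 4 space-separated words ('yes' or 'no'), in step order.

Op 1: fork(P0) -> P1. 3 ppages; refcounts: pp0:2 pp1:2 pp2:2
Op 2: read(P0, v1) -> 36. No state change.
Op 3: write(P1, v1, 145). refcount(pp1)=2>1 -> COPY to pp3. 4 ppages; refcounts: pp0:2 pp1:1 pp2:2 pp3:1
Op 4: write(P0, v1, 118). refcount(pp1)=1 -> write in place. 4 ppages; refcounts: pp0:2 pp1:1 pp2:2 pp3:1
Op 5: write(P0, v1, 150). refcount(pp1)=1 -> write in place. 4 ppages; refcounts: pp0:2 pp1:1 pp2:2 pp3:1
Op 6: read(P1, v0) -> 30. No state change.
Op 7: write(P0, v1, 143). refcount(pp1)=1 -> write in place. 4 ppages; refcounts: pp0:2 pp1:1 pp2:2 pp3:1

yes no no no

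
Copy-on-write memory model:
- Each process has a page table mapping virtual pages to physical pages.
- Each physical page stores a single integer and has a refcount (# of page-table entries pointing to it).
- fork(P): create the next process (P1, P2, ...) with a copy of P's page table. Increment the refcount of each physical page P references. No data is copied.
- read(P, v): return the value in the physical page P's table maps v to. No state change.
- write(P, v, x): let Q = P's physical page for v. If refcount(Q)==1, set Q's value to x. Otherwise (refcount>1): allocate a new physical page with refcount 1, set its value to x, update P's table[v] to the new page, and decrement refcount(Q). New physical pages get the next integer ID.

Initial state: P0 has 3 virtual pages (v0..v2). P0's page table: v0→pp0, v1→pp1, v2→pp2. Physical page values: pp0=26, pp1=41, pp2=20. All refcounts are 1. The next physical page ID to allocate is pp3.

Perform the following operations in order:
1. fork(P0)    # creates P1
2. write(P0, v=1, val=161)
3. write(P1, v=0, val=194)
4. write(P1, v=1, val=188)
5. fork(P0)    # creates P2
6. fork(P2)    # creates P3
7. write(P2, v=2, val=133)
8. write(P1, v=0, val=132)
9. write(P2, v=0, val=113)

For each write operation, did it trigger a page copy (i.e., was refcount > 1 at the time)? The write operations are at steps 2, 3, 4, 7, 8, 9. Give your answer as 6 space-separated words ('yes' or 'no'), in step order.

Op 1: fork(P0) -> P1. 3 ppages; refcounts: pp0:2 pp1:2 pp2:2
Op 2: write(P0, v1, 161). refcount(pp1)=2>1 -> COPY to pp3. 4 ppages; refcounts: pp0:2 pp1:1 pp2:2 pp3:1
Op 3: write(P1, v0, 194). refcount(pp0)=2>1 -> COPY to pp4. 5 ppages; refcounts: pp0:1 pp1:1 pp2:2 pp3:1 pp4:1
Op 4: write(P1, v1, 188). refcount(pp1)=1 -> write in place. 5 ppages; refcounts: pp0:1 pp1:1 pp2:2 pp3:1 pp4:1
Op 5: fork(P0) -> P2. 5 ppages; refcounts: pp0:2 pp1:1 pp2:3 pp3:2 pp4:1
Op 6: fork(P2) -> P3. 5 ppages; refcounts: pp0:3 pp1:1 pp2:4 pp3:3 pp4:1
Op 7: write(P2, v2, 133). refcount(pp2)=4>1 -> COPY to pp5. 6 ppages; refcounts: pp0:3 pp1:1 pp2:3 pp3:3 pp4:1 pp5:1
Op 8: write(P1, v0, 132). refcount(pp4)=1 -> write in place. 6 ppages; refcounts: pp0:3 pp1:1 pp2:3 pp3:3 pp4:1 pp5:1
Op 9: write(P2, v0, 113). refcount(pp0)=3>1 -> COPY to pp6. 7 ppages; refcounts: pp0:2 pp1:1 pp2:3 pp3:3 pp4:1 pp5:1 pp6:1

yes yes no yes no yes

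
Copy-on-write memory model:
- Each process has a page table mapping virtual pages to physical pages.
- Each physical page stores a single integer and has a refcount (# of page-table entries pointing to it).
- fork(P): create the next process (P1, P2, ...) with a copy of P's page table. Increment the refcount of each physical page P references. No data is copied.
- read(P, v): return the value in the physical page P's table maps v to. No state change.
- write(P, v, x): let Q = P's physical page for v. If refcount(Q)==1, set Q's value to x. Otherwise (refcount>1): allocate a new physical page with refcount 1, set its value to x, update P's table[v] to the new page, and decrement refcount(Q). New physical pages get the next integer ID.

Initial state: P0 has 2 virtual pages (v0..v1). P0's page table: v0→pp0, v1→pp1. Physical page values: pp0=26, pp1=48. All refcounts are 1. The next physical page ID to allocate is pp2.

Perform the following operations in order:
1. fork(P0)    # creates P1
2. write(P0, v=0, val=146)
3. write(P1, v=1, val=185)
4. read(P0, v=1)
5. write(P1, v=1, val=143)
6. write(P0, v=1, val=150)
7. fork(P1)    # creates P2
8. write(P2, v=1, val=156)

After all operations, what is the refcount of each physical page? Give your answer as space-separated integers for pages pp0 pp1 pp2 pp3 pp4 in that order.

Op 1: fork(P0) -> P1. 2 ppages; refcounts: pp0:2 pp1:2
Op 2: write(P0, v0, 146). refcount(pp0)=2>1 -> COPY to pp2. 3 ppages; refcounts: pp0:1 pp1:2 pp2:1
Op 3: write(P1, v1, 185). refcount(pp1)=2>1 -> COPY to pp3. 4 ppages; refcounts: pp0:1 pp1:1 pp2:1 pp3:1
Op 4: read(P0, v1) -> 48. No state change.
Op 5: write(P1, v1, 143). refcount(pp3)=1 -> write in place. 4 ppages; refcounts: pp0:1 pp1:1 pp2:1 pp3:1
Op 6: write(P0, v1, 150). refcount(pp1)=1 -> write in place. 4 ppages; refcounts: pp0:1 pp1:1 pp2:1 pp3:1
Op 7: fork(P1) -> P2. 4 ppages; refcounts: pp0:2 pp1:1 pp2:1 pp3:2
Op 8: write(P2, v1, 156). refcount(pp3)=2>1 -> COPY to pp4. 5 ppages; refcounts: pp0:2 pp1:1 pp2:1 pp3:1 pp4:1

Answer: 2 1 1 1 1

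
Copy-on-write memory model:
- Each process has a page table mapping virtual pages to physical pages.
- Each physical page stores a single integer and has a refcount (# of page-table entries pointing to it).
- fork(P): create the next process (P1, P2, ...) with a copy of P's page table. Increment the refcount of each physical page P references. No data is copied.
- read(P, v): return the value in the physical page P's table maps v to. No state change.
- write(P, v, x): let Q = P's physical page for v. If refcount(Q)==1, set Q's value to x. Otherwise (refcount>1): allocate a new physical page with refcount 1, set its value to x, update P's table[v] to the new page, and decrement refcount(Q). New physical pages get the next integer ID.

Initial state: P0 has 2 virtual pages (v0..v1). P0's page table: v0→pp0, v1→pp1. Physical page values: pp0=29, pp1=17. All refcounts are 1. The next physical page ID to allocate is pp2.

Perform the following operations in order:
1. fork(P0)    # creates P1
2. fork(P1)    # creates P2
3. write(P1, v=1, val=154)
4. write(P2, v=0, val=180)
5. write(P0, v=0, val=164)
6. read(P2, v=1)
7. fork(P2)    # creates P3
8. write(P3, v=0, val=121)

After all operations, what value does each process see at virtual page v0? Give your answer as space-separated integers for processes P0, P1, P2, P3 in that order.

Answer: 164 29 180 121

Derivation:
Op 1: fork(P0) -> P1. 2 ppages; refcounts: pp0:2 pp1:2
Op 2: fork(P1) -> P2. 2 ppages; refcounts: pp0:3 pp1:3
Op 3: write(P1, v1, 154). refcount(pp1)=3>1 -> COPY to pp2. 3 ppages; refcounts: pp0:3 pp1:2 pp2:1
Op 4: write(P2, v0, 180). refcount(pp0)=3>1 -> COPY to pp3. 4 ppages; refcounts: pp0:2 pp1:2 pp2:1 pp3:1
Op 5: write(P0, v0, 164). refcount(pp0)=2>1 -> COPY to pp4. 5 ppages; refcounts: pp0:1 pp1:2 pp2:1 pp3:1 pp4:1
Op 6: read(P2, v1) -> 17. No state change.
Op 7: fork(P2) -> P3. 5 ppages; refcounts: pp0:1 pp1:3 pp2:1 pp3:2 pp4:1
Op 8: write(P3, v0, 121). refcount(pp3)=2>1 -> COPY to pp5. 6 ppages; refcounts: pp0:1 pp1:3 pp2:1 pp3:1 pp4:1 pp5:1
P0: v0 -> pp4 = 164
P1: v0 -> pp0 = 29
P2: v0 -> pp3 = 180
P3: v0 -> pp5 = 121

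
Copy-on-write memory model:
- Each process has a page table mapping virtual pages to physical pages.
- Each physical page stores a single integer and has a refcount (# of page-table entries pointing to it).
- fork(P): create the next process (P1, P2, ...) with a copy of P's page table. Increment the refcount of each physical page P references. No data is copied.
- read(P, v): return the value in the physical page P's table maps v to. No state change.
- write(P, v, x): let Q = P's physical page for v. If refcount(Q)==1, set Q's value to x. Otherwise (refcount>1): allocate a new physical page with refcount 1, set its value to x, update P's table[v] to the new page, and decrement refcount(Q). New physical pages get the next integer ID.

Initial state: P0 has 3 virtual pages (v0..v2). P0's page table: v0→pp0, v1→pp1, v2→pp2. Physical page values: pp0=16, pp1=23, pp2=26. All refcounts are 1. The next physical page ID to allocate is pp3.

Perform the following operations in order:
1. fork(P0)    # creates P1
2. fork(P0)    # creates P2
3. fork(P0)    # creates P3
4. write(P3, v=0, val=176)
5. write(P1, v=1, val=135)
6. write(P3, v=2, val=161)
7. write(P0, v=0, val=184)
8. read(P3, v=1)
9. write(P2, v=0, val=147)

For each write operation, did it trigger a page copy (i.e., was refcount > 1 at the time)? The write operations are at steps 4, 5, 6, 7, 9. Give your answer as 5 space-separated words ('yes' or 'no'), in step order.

Op 1: fork(P0) -> P1. 3 ppages; refcounts: pp0:2 pp1:2 pp2:2
Op 2: fork(P0) -> P2. 3 ppages; refcounts: pp0:3 pp1:3 pp2:3
Op 3: fork(P0) -> P3. 3 ppages; refcounts: pp0:4 pp1:4 pp2:4
Op 4: write(P3, v0, 176). refcount(pp0)=4>1 -> COPY to pp3. 4 ppages; refcounts: pp0:3 pp1:4 pp2:4 pp3:1
Op 5: write(P1, v1, 135). refcount(pp1)=4>1 -> COPY to pp4. 5 ppages; refcounts: pp0:3 pp1:3 pp2:4 pp3:1 pp4:1
Op 6: write(P3, v2, 161). refcount(pp2)=4>1 -> COPY to pp5. 6 ppages; refcounts: pp0:3 pp1:3 pp2:3 pp3:1 pp4:1 pp5:1
Op 7: write(P0, v0, 184). refcount(pp0)=3>1 -> COPY to pp6. 7 ppages; refcounts: pp0:2 pp1:3 pp2:3 pp3:1 pp4:1 pp5:1 pp6:1
Op 8: read(P3, v1) -> 23. No state change.
Op 9: write(P2, v0, 147). refcount(pp0)=2>1 -> COPY to pp7. 8 ppages; refcounts: pp0:1 pp1:3 pp2:3 pp3:1 pp4:1 pp5:1 pp6:1 pp7:1

yes yes yes yes yes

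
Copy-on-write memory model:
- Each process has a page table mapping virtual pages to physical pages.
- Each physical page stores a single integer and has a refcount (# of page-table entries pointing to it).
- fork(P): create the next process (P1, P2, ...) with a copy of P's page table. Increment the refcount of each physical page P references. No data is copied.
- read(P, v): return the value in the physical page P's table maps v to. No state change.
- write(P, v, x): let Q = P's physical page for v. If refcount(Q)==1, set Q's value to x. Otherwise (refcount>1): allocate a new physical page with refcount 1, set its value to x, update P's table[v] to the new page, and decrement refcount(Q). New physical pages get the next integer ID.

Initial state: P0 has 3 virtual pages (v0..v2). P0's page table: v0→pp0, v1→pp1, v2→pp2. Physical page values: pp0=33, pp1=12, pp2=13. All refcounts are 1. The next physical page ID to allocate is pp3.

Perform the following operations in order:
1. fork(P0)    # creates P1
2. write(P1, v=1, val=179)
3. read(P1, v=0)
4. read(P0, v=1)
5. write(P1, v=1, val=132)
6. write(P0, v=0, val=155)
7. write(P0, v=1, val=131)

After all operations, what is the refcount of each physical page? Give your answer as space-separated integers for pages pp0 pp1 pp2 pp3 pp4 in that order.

Op 1: fork(P0) -> P1. 3 ppages; refcounts: pp0:2 pp1:2 pp2:2
Op 2: write(P1, v1, 179). refcount(pp1)=2>1 -> COPY to pp3. 4 ppages; refcounts: pp0:2 pp1:1 pp2:2 pp3:1
Op 3: read(P1, v0) -> 33. No state change.
Op 4: read(P0, v1) -> 12. No state change.
Op 5: write(P1, v1, 132). refcount(pp3)=1 -> write in place. 4 ppages; refcounts: pp0:2 pp1:1 pp2:2 pp3:1
Op 6: write(P0, v0, 155). refcount(pp0)=2>1 -> COPY to pp4. 5 ppages; refcounts: pp0:1 pp1:1 pp2:2 pp3:1 pp4:1
Op 7: write(P0, v1, 131). refcount(pp1)=1 -> write in place. 5 ppages; refcounts: pp0:1 pp1:1 pp2:2 pp3:1 pp4:1

Answer: 1 1 2 1 1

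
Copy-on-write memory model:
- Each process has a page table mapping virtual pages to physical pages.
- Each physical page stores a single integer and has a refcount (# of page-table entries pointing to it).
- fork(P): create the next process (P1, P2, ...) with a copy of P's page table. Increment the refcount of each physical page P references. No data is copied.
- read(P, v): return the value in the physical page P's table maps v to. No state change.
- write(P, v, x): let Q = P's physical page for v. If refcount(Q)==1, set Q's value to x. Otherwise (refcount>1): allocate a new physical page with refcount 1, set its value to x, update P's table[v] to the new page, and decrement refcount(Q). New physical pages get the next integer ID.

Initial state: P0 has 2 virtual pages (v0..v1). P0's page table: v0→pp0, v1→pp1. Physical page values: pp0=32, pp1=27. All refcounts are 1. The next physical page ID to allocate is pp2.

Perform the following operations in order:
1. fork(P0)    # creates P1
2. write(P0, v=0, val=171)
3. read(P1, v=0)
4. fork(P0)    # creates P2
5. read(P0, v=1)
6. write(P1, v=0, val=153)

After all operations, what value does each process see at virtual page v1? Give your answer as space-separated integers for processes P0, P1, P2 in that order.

Op 1: fork(P0) -> P1. 2 ppages; refcounts: pp0:2 pp1:2
Op 2: write(P0, v0, 171). refcount(pp0)=2>1 -> COPY to pp2. 3 ppages; refcounts: pp0:1 pp1:2 pp2:1
Op 3: read(P1, v0) -> 32. No state change.
Op 4: fork(P0) -> P2. 3 ppages; refcounts: pp0:1 pp1:3 pp2:2
Op 5: read(P0, v1) -> 27. No state change.
Op 6: write(P1, v0, 153). refcount(pp0)=1 -> write in place. 3 ppages; refcounts: pp0:1 pp1:3 pp2:2
P0: v1 -> pp1 = 27
P1: v1 -> pp1 = 27
P2: v1 -> pp1 = 27

Answer: 27 27 27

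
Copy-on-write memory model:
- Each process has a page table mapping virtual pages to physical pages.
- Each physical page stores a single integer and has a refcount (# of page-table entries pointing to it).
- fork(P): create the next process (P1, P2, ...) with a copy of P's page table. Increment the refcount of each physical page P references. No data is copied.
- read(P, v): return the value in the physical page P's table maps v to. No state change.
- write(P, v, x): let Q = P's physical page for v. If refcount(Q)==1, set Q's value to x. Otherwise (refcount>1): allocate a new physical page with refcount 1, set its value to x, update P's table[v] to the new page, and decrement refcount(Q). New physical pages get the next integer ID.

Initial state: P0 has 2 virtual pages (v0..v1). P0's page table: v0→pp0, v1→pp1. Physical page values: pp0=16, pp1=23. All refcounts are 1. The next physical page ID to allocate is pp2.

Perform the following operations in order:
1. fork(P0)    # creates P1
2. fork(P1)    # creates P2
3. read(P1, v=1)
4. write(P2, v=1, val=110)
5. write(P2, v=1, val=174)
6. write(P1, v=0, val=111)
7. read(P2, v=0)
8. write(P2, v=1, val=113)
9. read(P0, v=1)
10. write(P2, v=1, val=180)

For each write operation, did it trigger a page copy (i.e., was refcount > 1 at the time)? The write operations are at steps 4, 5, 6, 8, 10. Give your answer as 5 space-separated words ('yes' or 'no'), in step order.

Op 1: fork(P0) -> P1. 2 ppages; refcounts: pp0:2 pp1:2
Op 2: fork(P1) -> P2. 2 ppages; refcounts: pp0:3 pp1:3
Op 3: read(P1, v1) -> 23. No state change.
Op 4: write(P2, v1, 110). refcount(pp1)=3>1 -> COPY to pp2. 3 ppages; refcounts: pp0:3 pp1:2 pp2:1
Op 5: write(P2, v1, 174). refcount(pp2)=1 -> write in place. 3 ppages; refcounts: pp0:3 pp1:2 pp2:1
Op 6: write(P1, v0, 111). refcount(pp0)=3>1 -> COPY to pp3. 4 ppages; refcounts: pp0:2 pp1:2 pp2:1 pp3:1
Op 7: read(P2, v0) -> 16. No state change.
Op 8: write(P2, v1, 113). refcount(pp2)=1 -> write in place. 4 ppages; refcounts: pp0:2 pp1:2 pp2:1 pp3:1
Op 9: read(P0, v1) -> 23. No state change.
Op 10: write(P2, v1, 180). refcount(pp2)=1 -> write in place. 4 ppages; refcounts: pp0:2 pp1:2 pp2:1 pp3:1

yes no yes no no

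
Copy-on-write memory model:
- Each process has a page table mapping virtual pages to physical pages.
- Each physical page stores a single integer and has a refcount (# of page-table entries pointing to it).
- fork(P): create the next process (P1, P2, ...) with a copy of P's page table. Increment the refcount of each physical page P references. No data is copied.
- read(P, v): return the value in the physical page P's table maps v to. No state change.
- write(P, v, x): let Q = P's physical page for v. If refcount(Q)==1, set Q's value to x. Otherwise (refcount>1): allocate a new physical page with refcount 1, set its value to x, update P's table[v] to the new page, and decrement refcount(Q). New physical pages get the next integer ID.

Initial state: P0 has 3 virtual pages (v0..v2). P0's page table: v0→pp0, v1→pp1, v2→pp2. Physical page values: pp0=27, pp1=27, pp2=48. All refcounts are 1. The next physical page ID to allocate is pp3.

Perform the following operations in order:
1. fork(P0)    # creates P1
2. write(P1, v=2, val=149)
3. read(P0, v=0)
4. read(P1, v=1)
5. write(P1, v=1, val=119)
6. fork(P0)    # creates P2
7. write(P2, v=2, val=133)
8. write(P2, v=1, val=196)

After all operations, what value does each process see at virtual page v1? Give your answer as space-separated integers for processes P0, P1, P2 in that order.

Op 1: fork(P0) -> P1. 3 ppages; refcounts: pp0:2 pp1:2 pp2:2
Op 2: write(P1, v2, 149). refcount(pp2)=2>1 -> COPY to pp3. 4 ppages; refcounts: pp0:2 pp1:2 pp2:1 pp3:1
Op 3: read(P0, v0) -> 27. No state change.
Op 4: read(P1, v1) -> 27. No state change.
Op 5: write(P1, v1, 119). refcount(pp1)=2>1 -> COPY to pp4. 5 ppages; refcounts: pp0:2 pp1:1 pp2:1 pp3:1 pp4:1
Op 6: fork(P0) -> P2. 5 ppages; refcounts: pp0:3 pp1:2 pp2:2 pp3:1 pp4:1
Op 7: write(P2, v2, 133). refcount(pp2)=2>1 -> COPY to pp5. 6 ppages; refcounts: pp0:3 pp1:2 pp2:1 pp3:1 pp4:1 pp5:1
Op 8: write(P2, v1, 196). refcount(pp1)=2>1 -> COPY to pp6. 7 ppages; refcounts: pp0:3 pp1:1 pp2:1 pp3:1 pp4:1 pp5:1 pp6:1
P0: v1 -> pp1 = 27
P1: v1 -> pp4 = 119
P2: v1 -> pp6 = 196

Answer: 27 119 196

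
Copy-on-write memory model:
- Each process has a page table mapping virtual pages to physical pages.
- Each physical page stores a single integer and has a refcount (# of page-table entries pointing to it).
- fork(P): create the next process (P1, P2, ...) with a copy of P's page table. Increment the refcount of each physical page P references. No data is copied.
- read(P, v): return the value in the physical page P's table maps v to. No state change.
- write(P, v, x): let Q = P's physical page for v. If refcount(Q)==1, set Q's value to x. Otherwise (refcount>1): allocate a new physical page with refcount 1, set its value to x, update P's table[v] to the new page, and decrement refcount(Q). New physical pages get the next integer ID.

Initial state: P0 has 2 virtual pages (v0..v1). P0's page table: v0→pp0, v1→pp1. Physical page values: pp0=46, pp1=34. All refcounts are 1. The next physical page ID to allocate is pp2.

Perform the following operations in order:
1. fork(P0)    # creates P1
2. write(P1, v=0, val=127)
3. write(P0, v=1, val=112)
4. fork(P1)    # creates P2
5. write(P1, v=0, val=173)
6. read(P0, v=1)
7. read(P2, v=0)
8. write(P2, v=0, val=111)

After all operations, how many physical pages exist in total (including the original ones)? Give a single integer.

Op 1: fork(P0) -> P1. 2 ppages; refcounts: pp0:2 pp1:2
Op 2: write(P1, v0, 127). refcount(pp0)=2>1 -> COPY to pp2. 3 ppages; refcounts: pp0:1 pp1:2 pp2:1
Op 3: write(P0, v1, 112). refcount(pp1)=2>1 -> COPY to pp3. 4 ppages; refcounts: pp0:1 pp1:1 pp2:1 pp3:1
Op 4: fork(P1) -> P2. 4 ppages; refcounts: pp0:1 pp1:2 pp2:2 pp3:1
Op 5: write(P1, v0, 173). refcount(pp2)=2>1 -> COPY to pp4. 5 ppages; refcounts: pp0:1 pp1:2 pp2:1 pp3:1 pp4:1
Op 6: read(P0, v1) -> 112. No state change.
Op 7: read(P2, v0) -> 127. No state change.
Op 8: write(P2, v0, 111). refcount(pp2)=1 -> write in place. 5 ppages; refcounts: pp0:1 pp1:2 pp2:1 pp3:1 pp4:1

Answer: 5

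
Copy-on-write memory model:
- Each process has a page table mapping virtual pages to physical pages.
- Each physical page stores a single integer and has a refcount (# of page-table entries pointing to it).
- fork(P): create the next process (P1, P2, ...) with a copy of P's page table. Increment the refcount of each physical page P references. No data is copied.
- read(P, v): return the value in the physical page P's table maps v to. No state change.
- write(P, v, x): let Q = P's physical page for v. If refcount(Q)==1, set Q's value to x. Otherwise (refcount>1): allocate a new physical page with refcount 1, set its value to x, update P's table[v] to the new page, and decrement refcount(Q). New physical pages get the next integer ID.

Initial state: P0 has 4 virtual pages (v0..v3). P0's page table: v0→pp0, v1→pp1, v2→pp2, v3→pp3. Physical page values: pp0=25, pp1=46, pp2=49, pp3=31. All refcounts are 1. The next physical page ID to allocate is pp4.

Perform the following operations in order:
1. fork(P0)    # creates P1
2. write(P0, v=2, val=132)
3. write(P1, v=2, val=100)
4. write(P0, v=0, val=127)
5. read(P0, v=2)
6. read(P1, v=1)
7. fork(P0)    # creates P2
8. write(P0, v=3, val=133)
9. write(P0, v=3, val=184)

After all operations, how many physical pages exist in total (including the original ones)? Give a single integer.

Answer: 7

Derivation:
Op 1: fork(P0) -> P1. 4 ppages; refcounts: pp0:2 pp1:2 pp2:2 pp3:2
Op 2: write(P0, v2, 132). refcount(pp2)=2>1 -> COPY to pp4. 5 ppages; refcounts: pp0:2 pp1:2 pp2:1 pp3:2 pp4:1
Op 3: write(P1, v2, 100). refcount(pp2)=1 -> write in place. 5 ppages; refcounts: pp0:2 pp1:2 pp2:1 pp3:2 pp4:1
Op 4: write(P0, v0, 127). refcount(pp0)=2>1 -> COPY to pp5. 6 ppages; refcounts: pp0:1 pp1:2 pp2:1 pp3:2 pp4:1 pp5:1
Op 5: read(P0, v2) -> 132. No state change.
Op 6: read(P1, v1) -> 46. No state change.
Op 7: fork(P0) -> P2. 6 ppages; refcounts: pp0:1 pp1:3 pp2:1 pp3:3 pp4:2 pp5:2
Op 8: write(P0, v3, 133). refcount(pp3)=3>1 -> COPY to pp6. 7 ppages; refcounts: pp0:1 pp1:3 pp2:1 pp3:2 pp4:2 pp5:2 pp6:1
Op 9: write(P0, v3, 184). refcount(pp6)=1 -> write in place. 7 ppages; refcounts: pp0:1 pp1:3 pp2:1 pp3:2 pp4:2 pp5:2 pp6:1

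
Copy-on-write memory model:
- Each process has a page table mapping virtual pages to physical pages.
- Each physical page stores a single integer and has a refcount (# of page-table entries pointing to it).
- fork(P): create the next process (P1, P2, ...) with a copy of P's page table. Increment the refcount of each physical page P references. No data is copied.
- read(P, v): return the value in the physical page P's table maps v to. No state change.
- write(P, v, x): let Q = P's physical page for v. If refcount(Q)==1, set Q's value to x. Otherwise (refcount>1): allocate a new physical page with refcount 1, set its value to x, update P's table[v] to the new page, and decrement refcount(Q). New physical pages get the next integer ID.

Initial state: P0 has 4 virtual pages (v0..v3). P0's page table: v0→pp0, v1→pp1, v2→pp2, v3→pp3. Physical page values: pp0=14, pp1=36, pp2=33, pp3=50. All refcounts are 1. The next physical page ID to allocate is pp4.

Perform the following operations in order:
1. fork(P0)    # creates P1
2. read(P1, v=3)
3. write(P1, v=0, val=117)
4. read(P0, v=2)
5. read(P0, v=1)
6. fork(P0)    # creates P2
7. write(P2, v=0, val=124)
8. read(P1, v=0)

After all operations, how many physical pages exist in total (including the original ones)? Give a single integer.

Answer: 6

Derivation:
Op 1: fork(P0) -> P1. 4 ppages; refcounts: pp0:2 pp1:2 pp2:2 pp3:2
Op 2: read(P1, v3) -> 50. No state change.
Op 3: write(P1, v0, 117). refcount(pp0)=2>1 -> COPY to pp4. 5 ppages; refcounts: pp0:1 pp1:2 pp2:2 pp3:2 pp4:1
Op 4: read(P0, v2) -> 33. No state change.
Op 5: read(P0, v1) -> 36. No state change.
Op 6: fork(P0) -> P2. 5 ppages; refcounts: pp0:2 pp1:3 pp2:3 pp3:3 pp4:1
Op 7: write(P2, v0, 124). refcount(pp0)=2>1 -> COPY to pp5. 6 ppages; refcounts: pp0:1 pp1:3 pp2:3 pp3:3 pp4:1 pp5:1
Op 8: read(P1, v0) -> 117. No state change.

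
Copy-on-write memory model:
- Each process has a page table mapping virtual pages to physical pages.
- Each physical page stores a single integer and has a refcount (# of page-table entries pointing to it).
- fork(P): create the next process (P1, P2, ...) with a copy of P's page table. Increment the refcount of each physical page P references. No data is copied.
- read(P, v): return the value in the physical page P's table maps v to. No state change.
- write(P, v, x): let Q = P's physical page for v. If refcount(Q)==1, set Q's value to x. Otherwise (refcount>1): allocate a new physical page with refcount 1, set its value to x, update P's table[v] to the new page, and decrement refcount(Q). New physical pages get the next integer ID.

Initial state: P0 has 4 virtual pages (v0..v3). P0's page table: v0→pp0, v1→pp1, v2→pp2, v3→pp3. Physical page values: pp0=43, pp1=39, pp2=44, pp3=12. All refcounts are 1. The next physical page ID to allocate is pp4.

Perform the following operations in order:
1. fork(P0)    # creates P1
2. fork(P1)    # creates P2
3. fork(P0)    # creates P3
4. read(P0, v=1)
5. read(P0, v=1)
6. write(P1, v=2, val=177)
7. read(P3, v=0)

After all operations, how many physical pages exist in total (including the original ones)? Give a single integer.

Op 1: fork(P0) -> P1. 4 ppages; refcounts: pp0:2 pp1:2 pp2:2 pp3:2
Op 2: fork(P1) -> P2. 4 ppages; refcounts: pp0:3 pp1:3 pp2:3 pp3:3
Op 3: fork(P0) -> P3. 4 ppages; refcounts: pp0:4 pp1:4 pp2:4 pp3:4
Op 4: read(P0, v1) -> 39. No state change.
Op 5: read(P0, v1) -> 39. No state change.
Op 6: write(P1, v2, 177). refcount(pp2)=4>1 -> COPY to pp4. 5 ppages; refcounts: pp0:4 pp1:4 pp2:3 pp3:4 pp4:1
Op 7: read(P3, v0) -> 43. No state change.

Answer: 5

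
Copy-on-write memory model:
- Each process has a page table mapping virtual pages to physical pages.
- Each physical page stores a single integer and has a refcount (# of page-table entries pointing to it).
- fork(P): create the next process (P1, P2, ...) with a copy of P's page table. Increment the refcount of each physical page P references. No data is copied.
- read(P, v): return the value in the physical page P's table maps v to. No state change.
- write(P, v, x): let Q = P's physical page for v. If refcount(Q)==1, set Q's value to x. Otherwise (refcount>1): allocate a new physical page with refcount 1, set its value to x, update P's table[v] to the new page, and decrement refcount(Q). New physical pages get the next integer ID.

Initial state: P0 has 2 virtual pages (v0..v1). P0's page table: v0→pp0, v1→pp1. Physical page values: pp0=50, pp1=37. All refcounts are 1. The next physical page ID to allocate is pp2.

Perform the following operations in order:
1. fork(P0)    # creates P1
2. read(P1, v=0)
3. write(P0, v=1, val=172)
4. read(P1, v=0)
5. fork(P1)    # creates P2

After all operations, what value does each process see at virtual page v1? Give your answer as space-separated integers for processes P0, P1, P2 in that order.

Op 1: fork(P0) -> P1. 2 ppages; refcounts: pp0:2 pp1:2
Op 2: read(P1, v0) -> 50. No state change.
Op 3: write(P0, v1, 172). refcount(pp1)=2>1 -> COPY to pp2. 3 ppages; refcounts: pp0:2 pp1:1 pp2:1
Op 4: read(P1, v0) -> 50. No state change.
Op 5: fork(P1) -> P2. 3 ppages; refcounts: pp0:3 pp1:2 pp2:1
P0: v1 -> pp2 = 172
P1: v1 -> pp1 = 37
P2: v1 -> pp1 = 37

Answer: 172 37 37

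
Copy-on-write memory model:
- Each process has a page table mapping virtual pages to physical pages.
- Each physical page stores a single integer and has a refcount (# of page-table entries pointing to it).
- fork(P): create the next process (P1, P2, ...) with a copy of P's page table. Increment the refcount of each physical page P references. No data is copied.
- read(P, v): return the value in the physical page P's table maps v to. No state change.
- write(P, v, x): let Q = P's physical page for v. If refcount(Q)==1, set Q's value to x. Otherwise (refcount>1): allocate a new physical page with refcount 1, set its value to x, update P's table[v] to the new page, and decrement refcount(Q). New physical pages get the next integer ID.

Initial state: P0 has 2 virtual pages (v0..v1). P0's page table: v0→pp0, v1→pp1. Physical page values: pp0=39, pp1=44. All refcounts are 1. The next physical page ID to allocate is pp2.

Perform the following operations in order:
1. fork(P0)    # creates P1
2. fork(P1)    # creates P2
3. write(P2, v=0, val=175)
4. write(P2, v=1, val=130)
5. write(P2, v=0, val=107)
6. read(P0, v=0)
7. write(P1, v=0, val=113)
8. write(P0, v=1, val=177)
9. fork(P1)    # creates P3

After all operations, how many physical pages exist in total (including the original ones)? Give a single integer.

Answer: 6

Derivation:
Op 1: fork(P0) -> P1. 2 ppages; refcounts: pp0:2 pp1:2
Op 2: fork(P1) -> P2. 2 ppages; refcounts: pp0:3 pp1:3
Op 3: write(P2, v0, 175). refcount(pp0)=3>1 -> COPY to pp2. 3 ppages; refcounts: pp0:2 pp1:3 pp2:1
Op 4: write(P2, v1, 130). refcount(pp1)=3>1 -> COPY to pp3. 4 ppages; refcounts: pp0:2 pp1:2 pp2:1 pp3:1
Op 5: write(P2, v0, 107). refcount(pp2)=1 -> write in place. 4 ppages; refcounts: pp0:2 pp1:2 pp2:1 pp3:1
Op 6: read(P0, v0) -> 39. No state change.
Op 7: write(P1, v0, 113). refcount(pp0)=2>1 -> COPY to pp4. 5 ppages; refcounts: pp0:1 pp1:2 pp2:1 pp3:1 pp4:1
Op 8: write(P0, v1, 177). refcount(pp1)=2>1 -> COPY to pp5. 6 ppages; refcounts: pp0:1 pp1:1 pp2:1 pp3:1 pp4:1 pp5:1
Op 9: fork(P1) -> P3. 6 ppages; refcounts: pp0:1 pp1:2 pp2:1 pp3:1 pp4:2 pp5:1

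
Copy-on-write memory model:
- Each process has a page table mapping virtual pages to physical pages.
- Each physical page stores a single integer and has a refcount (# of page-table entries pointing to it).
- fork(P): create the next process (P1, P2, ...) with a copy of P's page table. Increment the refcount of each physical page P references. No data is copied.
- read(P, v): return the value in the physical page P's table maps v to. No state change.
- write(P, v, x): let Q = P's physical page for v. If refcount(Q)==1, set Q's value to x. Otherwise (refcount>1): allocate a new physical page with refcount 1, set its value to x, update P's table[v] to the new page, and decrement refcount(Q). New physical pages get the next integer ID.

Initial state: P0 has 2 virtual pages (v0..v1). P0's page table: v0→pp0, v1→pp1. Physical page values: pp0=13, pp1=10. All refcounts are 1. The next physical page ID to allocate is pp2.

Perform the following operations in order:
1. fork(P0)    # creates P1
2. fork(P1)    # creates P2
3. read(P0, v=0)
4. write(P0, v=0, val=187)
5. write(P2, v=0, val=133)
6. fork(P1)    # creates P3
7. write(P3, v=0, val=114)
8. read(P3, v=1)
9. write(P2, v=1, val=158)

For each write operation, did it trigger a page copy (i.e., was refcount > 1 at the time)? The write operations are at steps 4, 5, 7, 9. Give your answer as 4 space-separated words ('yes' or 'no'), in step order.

Op 1: fork(P0) -> P1. 2 ppages; refcounts: pp0:2 pp1:2
Op 2: fork(P1) -> P2. 2 ppages; refcounts: pp0:3 pp1:3
Op 3: read(P0, v0) -> 13. No state change.
Op 4: write(P0, v0, 187). refcount(pp0)=3>1 -> COPY to pp2. 3 ppages; refcounts: pp0:2 pp1:3 pp2:1
Op 5: write(P2, v0, 133). refcount(pp0)=2>1 -> COPY to pp3. 4 ppages; refcounts: pp0:1 pp1:3 pp2:1 pp3:1
Op 6: fork(P1) -> P3. 4 ppages; refcounts: pp0:2 pp1:4 pp2:1 pp3:1
Op 7: write(P3, v0, 114). refcount(pp0)=2>1 -> COPY to pp4. 5 ppages; refcounts: pp0:1 pp1:4 pp2:1 pp3:1 pp4:1
Op 8: read(P3, v1) -> 10. No state change.
Op 9: write(P2, v1, 158). refcount(pp1)=4>1 -> COPY to pp5. 6 ppages; refcounts: pp0:1 pp1:3 pp2:1 pp3:1 pp4:1 pp5:1

yes yes yes yes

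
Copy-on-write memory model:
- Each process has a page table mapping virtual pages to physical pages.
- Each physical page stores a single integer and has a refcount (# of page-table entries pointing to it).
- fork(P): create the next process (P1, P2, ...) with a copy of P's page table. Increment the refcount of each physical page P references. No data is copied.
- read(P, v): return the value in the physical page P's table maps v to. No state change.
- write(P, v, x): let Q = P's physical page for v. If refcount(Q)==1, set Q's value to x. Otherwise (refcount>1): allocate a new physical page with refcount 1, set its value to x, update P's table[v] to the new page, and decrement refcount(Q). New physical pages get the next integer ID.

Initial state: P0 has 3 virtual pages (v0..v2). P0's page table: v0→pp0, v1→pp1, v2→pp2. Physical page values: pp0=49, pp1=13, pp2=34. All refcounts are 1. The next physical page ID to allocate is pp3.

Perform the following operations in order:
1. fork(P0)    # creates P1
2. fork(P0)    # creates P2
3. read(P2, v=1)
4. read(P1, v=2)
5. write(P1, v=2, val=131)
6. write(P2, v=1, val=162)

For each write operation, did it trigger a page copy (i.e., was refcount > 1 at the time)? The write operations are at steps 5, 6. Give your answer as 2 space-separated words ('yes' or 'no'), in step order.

Op 1: fork(P0) -> P1. 3 ppages; refcounts: pp0:2 pp1:2 pp2:2
Op 2: fork(P0) -> P2. 3 ppages; refcounts: pp0:3 pp1:3 pp2:3
Op 3: read(P2, v1) -> 13. No state change.
Op 4: read(P1, v2) -> 34. No state change.
Op 5: write(P1, v2, 131). refcount(pp2)=3>1 -> COPY to pp3. 4 ppages; refcounts: pp0:3 pp1:3 pp2:2 pp3:1
Op 6: write(P2, v1, 162). refcount(pp1)=3>1 -> COPY to pp4. 5 ppages; refcounts: pp0:3 pp1:2 pp2:2 pp3:1 pp4:1

yes yes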